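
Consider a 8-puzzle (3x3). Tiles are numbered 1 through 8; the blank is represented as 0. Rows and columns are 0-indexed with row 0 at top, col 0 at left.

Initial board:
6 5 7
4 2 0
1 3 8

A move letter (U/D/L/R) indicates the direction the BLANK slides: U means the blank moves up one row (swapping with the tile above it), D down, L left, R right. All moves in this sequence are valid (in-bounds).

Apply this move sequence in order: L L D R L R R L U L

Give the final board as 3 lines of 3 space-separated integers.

Answer: 6 5 7
0 1 2
3 4 8

Derivation:
After move 1 (L):
6 5 7
4 0 2
1 3 8

After move 2 (L):
6 5 7
0 4 2
1 3 8

After move 3 (D):
6 5 7
1 4 2
0 3 8

After move 4 (R):
6 5 7
1 4 2
3 0 8

After move 5 (L):
6 5 7
1 4 2
0 3 8

After move 6 (R):
6 5 7
1 4 2
3 0 8

After move 7 (R):
6 5 7
1 4 2
3 8 0

After move 8 (L):
6 5 7
1 4 2
3 0 8

After move 9 (U):
6 5 7
1 0 2
3 4 8

After move 10 (L):
6 5 7
0 1 2
3 4 8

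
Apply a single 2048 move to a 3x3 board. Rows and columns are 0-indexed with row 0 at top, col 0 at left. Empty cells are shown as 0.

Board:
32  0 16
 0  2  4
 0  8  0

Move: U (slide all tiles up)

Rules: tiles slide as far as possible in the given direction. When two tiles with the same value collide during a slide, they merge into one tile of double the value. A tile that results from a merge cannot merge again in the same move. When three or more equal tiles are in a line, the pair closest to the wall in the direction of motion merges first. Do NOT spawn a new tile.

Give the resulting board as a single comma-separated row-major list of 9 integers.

Answer: 32, 2, 16, 0, 8, 4, 0, 0, 0

Derivation:
Slide up:
col 0: [32, 0, 0] -> [32, 0, 0]
col 1: [0, 2, 8] -> [2, 8, 0]
col 2: [16, 4, 0] -> [16, 4, 0]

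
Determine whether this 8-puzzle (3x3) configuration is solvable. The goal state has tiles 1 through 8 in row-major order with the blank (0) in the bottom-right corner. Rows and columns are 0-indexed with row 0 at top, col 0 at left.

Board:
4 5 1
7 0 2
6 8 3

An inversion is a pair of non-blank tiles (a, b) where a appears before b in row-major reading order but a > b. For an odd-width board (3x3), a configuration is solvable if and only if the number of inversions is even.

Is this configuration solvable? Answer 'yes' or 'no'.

Answer: no

Derivation:
Inversions (pairs i<j in row-major order where tile[i] > tile[j] > 0): 11
11 is odd, so the puzzle is not solvable.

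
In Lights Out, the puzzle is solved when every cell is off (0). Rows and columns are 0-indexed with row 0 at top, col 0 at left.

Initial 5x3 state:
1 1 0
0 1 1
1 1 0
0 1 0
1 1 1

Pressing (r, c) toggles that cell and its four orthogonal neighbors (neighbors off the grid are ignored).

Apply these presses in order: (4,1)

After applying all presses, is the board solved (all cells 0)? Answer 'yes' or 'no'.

After press 1 at (4,1):
1 1 0
0 1 1
1 1 0
0 0 0
0 0 0

Lights still on: 6

Answer: no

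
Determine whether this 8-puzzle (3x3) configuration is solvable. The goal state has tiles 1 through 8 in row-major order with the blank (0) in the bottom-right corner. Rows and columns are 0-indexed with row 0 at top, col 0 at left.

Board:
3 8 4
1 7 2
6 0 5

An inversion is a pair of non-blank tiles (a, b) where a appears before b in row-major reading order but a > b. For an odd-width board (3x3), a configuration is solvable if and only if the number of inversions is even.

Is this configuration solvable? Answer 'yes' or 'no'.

Inversions (pairs i<j in row-major order where tile[i] > tile[j] > 0): 14
14 is even, so the puzzle is solvable.

Answer: yes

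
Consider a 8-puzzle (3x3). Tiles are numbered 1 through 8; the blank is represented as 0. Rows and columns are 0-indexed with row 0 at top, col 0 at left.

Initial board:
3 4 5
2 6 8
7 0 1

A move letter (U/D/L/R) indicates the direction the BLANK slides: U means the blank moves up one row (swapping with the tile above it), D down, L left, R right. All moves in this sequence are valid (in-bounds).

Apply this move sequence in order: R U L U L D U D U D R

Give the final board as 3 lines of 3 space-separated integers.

Answer: 2 3 5
4 0 6
7 1 8

Derivation:
After move 1 (R):
3 4 5
2 6 8
7 1 0

After move 2 (U):
3 4 5
2 6 0
7 1 8

After move 3 (L):
3 4 5
2 0 6
7 1 8

After move 4 (U):
3 0 5
2 4 6
7 1 8

After move 5 (L):
0 3 5
2 4 6
7 1 8

After move 6 (D):
2 3 5
0 4 6
7 1 8

After move 7 (U):
0 3 5
2 4 6
7 1 8

After move 8 (D):
2 3 5
0 4 6
7 1 8

After move 9 (U):
0 3 5
2 4 6
7 1 8

After move 10 (D):
2 3 5
0 4 6
7 1 8

After move 11 (R):
2 3 5
4 0 6
7 1 8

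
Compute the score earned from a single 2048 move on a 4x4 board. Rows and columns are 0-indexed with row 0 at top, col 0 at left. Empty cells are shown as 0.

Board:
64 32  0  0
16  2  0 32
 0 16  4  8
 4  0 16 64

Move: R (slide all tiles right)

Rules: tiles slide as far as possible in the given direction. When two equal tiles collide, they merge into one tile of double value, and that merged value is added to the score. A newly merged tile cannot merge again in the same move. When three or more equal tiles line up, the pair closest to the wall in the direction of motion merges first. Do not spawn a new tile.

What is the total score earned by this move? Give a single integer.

Answer: 0

Derivation:
Slide right:
row 0: [64, 32, 0, 0] -> [0, 0, 64, 32]  score +0 (running 0)
row 1: [16, 2, 0, 32] -> [0, 16, 2, 32]  score +0 (running 0)
row 2: [0, 16, 4, 8] -> [0, 16, 4, 8]  score +0 (running 0)
row 3: [4, 0, 16, 64] -> [0, 4, 16, 64]  score +0 (running 0)
Board after move:
 0  0 64 32
 0 16  2 32
 0 16  4  8
 0  4 16 64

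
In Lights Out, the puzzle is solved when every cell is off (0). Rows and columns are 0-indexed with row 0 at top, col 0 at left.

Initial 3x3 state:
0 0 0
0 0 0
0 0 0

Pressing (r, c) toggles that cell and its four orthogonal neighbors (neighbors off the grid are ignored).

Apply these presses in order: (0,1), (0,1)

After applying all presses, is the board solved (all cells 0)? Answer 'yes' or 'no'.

After press 1 at (0,1):
1 1 1
0 1 0
0 0 0

After press 2 at (0,1):
0 0 0
0 0 0
0 0 0

Lights still on: 0

Answer: yes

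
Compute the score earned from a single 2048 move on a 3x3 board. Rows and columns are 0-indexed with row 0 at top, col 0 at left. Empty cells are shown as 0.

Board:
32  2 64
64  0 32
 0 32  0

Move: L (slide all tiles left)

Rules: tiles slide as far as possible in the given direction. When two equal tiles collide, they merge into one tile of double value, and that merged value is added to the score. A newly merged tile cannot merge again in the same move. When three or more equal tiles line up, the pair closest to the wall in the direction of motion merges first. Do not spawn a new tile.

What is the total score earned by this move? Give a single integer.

Slide left:
row 0: [32, 2, 64] -> [32, 2, 64]  score +0 (running 0)
row 1: [64, 0, 32] -> [64, 32, 0]  score +0 (running 0)
row 2: [0, 32, 0] -> [32, 0, 0]  score +0 (running 0)
Board after move:
32  2 64
64 32  0
32  0  0

Answer: 0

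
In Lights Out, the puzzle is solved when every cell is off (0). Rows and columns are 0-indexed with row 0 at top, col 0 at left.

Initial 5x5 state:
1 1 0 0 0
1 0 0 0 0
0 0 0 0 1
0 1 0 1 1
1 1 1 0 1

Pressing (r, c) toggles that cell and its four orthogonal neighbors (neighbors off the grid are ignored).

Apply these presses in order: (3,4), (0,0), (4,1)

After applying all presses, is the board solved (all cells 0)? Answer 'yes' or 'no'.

Answer: yes

Derivation:
After press 1 at (3,4):
1 1 0 0 0
1 0 0 0 0
0 0 0 0 0
0 1 0 0 0
1 1 1 0 0

After press 2 at (0,0):
0 0 0 0 0
0 0 0 0 0
0 0 0 0 0
0 1 0 0 0
1 1 1 0 0

After press 3 at (4,1):
0 0 0 0 0
0 0 0 0 0
0 0 0 0 0
0 0 0 0 0
0 0 0 0 0

Lights still on: 0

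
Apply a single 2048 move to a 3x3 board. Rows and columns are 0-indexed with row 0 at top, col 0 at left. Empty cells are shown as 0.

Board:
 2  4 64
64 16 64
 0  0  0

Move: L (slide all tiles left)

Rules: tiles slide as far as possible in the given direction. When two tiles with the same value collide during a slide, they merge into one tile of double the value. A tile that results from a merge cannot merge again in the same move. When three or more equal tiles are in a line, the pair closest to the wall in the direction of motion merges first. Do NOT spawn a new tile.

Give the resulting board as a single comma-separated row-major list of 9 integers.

Slide left:
row 0: [2, 4, 64] -> [2, 4, 64]
row 1: [64, 16, 64] -> [64, 16, 64]
row 2: [0, 0, 0] -> [0, 0, 0]

Answer: 2, 4, 64, 64, 16, 64, 0, 0, 0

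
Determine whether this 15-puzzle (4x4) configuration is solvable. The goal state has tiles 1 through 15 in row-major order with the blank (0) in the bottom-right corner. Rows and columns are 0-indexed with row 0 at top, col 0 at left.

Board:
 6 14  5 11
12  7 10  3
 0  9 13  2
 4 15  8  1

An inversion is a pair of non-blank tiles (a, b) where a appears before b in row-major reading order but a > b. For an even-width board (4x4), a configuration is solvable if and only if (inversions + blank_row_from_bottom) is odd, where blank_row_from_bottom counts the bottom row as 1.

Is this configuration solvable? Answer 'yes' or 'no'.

Inversions: 62
Blank is in row 2 (0-indexed from top), which is row 2 counting from the bottom (bottom = 1).
62 + 2 = 64, which is even, so the puzzle is not solvable.

Answer: no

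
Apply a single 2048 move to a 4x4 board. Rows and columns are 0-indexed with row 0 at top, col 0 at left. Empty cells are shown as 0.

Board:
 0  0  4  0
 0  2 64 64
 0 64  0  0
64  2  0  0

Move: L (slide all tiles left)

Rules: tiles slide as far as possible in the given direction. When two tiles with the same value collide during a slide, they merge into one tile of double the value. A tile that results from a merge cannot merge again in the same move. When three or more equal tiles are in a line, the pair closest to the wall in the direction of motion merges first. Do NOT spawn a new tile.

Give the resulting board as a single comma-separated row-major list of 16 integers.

Answer: 4, 0, 0, 0, 2, 128, 0, 0, 64, 0, 0, 0, 64, 2, 0, 0

Derivation:
Slide left:
row 0: [0, 0, 4, 0] -> [4, 0, 0, 0]
row 1: [0, 2, 64, 64] -> [2, 128, 0, 0]
row 2: [0, 64, 0, 0] -> [64, 0, 0, 0]
row 3: [64, 2, 0, 0] -> [64, 2, 0, 0]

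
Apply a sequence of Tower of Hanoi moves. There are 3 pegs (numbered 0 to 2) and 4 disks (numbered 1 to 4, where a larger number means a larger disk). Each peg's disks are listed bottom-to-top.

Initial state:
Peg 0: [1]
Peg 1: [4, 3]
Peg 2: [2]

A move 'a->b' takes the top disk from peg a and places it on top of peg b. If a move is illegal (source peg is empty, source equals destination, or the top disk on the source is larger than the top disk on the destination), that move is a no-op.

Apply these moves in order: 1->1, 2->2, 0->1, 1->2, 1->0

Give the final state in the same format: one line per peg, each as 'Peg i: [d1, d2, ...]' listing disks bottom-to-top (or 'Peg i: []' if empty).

After move 1 (1->1):
Peg 0: [1]
Peg 1: [4, 3]
Peg 2: [2]

After move 2 (2->2):
Peg 0: [1]
Peg 1: [4, 3]
Peg 2: [2]

After move 3 (0->1):
Peg 0: []
Peg 1: [4, 3, 1]
Peg 2: [2]

After move 4 (1->2):
Peg 0: []
Peg 1: [4, 3]
Peg 2: [2, 1]

After move 5 (1->0):
Peg 0: [3]
Peg 1: [4]
Peg 2: [2, 1]

Answer: Peg 0: [3]
Peg 1: [4]
Peg 2: [2, 1]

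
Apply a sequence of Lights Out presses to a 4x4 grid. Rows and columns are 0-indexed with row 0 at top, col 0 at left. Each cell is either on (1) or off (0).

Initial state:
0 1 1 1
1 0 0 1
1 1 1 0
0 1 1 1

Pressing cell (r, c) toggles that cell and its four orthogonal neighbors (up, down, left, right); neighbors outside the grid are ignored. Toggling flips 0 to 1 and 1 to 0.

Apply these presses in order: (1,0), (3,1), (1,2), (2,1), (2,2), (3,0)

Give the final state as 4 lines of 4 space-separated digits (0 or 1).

Answer: 1 1 0 1
0 1 0 0
0 0 0 1
0 0 1 1

Derivation:
After press 1 at (1,0):
1 1 1 1
0 1 0 1
0 1 1 0
0 1 1 1

After press 2 at (3,1):
1 1 1 1
0 1 0 1
0 0 1 0
1 0 0 1

After press 3 at (1,2):
1 1 0 1
0 0 1 0
0 0 0 0
1 0 0 1

After press 4 at (2,1):
1 1 0 1
0 1 1 0
1 1 1 0
1 1 0 1

After press 5 at (2,2):
1 1 0 1
0 1 0 0
1 0 0 1
1 1 1 1

After press 6 at (3,0):
1 1 0 1
0 1 0 0
0 0 0 1
0 0 1 1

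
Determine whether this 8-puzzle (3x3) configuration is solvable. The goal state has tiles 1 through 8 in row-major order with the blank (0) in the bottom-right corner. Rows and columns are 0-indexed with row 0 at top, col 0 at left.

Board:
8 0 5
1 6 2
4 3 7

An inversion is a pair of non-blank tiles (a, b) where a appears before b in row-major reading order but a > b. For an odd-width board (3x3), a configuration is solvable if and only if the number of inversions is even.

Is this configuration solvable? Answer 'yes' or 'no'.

Answer: no

Derivation:
Inversions (pairs i<j in row-major order where tile[i] > tile[j] > 0): 15
15 is odd, so the puzzle is not solvable.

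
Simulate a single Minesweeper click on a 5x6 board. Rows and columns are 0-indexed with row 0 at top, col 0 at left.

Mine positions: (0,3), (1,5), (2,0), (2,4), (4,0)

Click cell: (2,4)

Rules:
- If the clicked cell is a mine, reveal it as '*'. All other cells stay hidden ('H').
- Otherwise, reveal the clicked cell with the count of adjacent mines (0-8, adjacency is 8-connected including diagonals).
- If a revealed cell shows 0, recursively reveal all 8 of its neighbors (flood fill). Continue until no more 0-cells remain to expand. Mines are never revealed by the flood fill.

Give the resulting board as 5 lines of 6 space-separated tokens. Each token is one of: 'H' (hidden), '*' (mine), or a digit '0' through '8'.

H H H H H H
H H H H H H
H H H H * H
H H H H H H
H H H H H H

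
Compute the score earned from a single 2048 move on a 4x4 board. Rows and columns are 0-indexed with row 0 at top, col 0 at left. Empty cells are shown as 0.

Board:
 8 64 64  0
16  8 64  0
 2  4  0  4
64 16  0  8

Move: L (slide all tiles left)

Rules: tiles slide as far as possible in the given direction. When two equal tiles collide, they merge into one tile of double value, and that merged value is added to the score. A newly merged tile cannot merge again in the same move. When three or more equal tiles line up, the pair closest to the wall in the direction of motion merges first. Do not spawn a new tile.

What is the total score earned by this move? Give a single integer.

Answer: 136

Derivation:
Slide left:
row 0: [8, 64, 64, 0] -> [8, 128, 0, 0]  score +128 (running 128)
row 1: [16, 8, 64, 0] -> [16, 8, 64, 0]  score +0 (running 128)
row 2: [2, 4, 0, 4] -> [2, 8, 0, 0]  score +8 (running 136)
row 3: [64, 16, 0, 8] -> [64, 16, 8, 0]  score +0 (running 136)
Board after move:
  8 128   0   0
 16   8  64   0
  2   8   0   0
 64  16   8   0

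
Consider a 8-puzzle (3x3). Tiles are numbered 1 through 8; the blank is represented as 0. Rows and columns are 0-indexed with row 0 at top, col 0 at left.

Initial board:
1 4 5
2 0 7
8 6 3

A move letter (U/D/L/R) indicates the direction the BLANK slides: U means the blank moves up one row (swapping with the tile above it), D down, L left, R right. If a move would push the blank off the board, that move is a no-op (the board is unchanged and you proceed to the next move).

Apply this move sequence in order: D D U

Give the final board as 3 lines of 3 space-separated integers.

After move 1 (D):
1 4 5
2 6 7
8 0 3

After move 2 (D):
1 4 5
2 6 7
8 0 3

After move 3 (U):
1 4 5
2 0 7
8 6 3

Answer: 1 4 5
2 0 7
8 6 3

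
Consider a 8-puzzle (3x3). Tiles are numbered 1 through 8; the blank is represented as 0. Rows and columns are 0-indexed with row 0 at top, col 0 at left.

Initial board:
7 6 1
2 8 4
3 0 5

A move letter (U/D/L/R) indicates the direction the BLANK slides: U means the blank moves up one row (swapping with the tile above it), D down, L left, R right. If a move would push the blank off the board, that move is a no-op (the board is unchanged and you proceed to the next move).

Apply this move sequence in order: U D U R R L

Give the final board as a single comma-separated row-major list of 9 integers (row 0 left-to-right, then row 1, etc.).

Answer: 7, 6, 1, 2, 0, 4, 3, 8, 5

Derivation:
After move 1 (U):
7 6 1
2 0 4
3 8 5

After move 2 (D):
7 6 1
2 8 4
3 0 5

After move 3 (U):
7 6 1
2 0 4
3 8 5

After move 4 (R):
7 6 1
2 4 0
3 8 5

After move 5 (R):
7 6 1
2 4 0
3 8 5

After move 6 (L):
7 6 1
2 0 4
3 8 5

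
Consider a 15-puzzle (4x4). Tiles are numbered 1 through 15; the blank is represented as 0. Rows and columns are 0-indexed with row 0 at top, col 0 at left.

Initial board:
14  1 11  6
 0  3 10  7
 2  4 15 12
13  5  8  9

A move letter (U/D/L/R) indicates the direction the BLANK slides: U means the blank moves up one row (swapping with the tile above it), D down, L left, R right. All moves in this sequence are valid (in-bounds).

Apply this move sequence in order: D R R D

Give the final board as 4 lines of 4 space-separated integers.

Answer: 14  1 11  6
 2  3 10  7
 4 15  8 12
13  5  0  9

Derivation:
After move 1 (D):
14  1 11  6
 2  3 10  7
 0  4 15 12
13  5  8  9

After move 2 (R):
14  1 11  6
 2  3 10  7
 4  0 15 12
13  5  8  9

After move 3 (R):
14  1 11  6
 2  3 10  7
 4 15  0 12
13  5  8  9

After move 4 (D):
14  1 11  6
 2  3 10  7
 4 15  8 12
13  5  0  9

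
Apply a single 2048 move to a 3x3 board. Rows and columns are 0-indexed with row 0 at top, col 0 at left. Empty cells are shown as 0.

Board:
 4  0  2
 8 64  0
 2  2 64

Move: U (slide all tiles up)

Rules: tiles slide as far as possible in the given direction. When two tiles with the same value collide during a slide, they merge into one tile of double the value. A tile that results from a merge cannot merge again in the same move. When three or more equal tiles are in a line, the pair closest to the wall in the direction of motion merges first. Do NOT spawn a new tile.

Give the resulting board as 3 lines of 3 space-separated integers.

Slide up:
col 0: [4, 8, 2] -> [4, 8, 2]
col 1: [0, 64, 2] -> [64, 2, 0]
col 2: [2, 0, 64] -> [2, 64, 0]

Answer:  4 64  2
 8  2 64
 2  0  0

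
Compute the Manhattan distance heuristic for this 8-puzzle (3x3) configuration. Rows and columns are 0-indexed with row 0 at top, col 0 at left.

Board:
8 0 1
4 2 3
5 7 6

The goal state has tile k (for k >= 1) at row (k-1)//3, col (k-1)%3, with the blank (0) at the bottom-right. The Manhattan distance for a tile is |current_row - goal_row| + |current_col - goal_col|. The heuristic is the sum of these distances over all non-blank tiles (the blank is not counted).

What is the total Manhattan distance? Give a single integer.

Answer: 11

Derivation:
Tile 8: (0,0)->(2,1) = 3
Tile 1: (0,2)->(0,0) = 2
Tile 4: (1,0)->(1,0) = 0
Tile 2: (1,1)->(0,1) = 1
Tile 3: (1,2)->(0,2) = 1
Tile 5: (2,0)->(1,1) = 2
Tile 7: (2,1)->(2,0) = 1
Tile 6: (2,2)->(1,2) = 1
Sum: 3 + 2 + 0 + 1 + 1 + 2 + 1 + 1 = 11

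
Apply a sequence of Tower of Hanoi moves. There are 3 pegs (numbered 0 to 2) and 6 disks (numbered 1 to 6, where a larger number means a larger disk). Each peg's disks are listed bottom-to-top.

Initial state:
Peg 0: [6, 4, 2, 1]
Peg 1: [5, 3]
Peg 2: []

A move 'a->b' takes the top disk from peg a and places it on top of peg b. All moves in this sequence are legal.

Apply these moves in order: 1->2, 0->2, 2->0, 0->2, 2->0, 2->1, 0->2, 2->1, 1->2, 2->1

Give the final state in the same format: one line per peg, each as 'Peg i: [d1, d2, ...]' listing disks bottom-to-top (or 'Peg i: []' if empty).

After move 1 (1->2):
Peg 0: [6, 4, 2, 1]
Peg 1: [5]
Peg 2: [3]

After move 2 (0->2):
Peg 0: [6, 4, 2]
Peg 1: [5]
Peg 2: [3, 1]

After move 3 (2->0):
Peg 0: [6, 4, 2, 1]
Peg 1: [5]
Peg 2: [3]

After move 4 (0->2):
Peg 0: [6, 4, 2]
Peg 1: [5]
Peg 2: [3, 1]

After move 5 (2->0):
Peg 0: [6, 4, 2, 1]
Peg 1: [5]
Peg 2: [3]

After move 6 (2->1):
Peg 0: [6, 4, 2, 1]
Peg 1: [5, 3]
Peg 2: []

After move 7 (0->2):
Peg 0: [6, 4, 2]
Peg 1: [5, 3]
Peg 2: [1]

After move 8 (2->1):
Peg 0: [6, 4, 2]
Peg 1: [5, 3, 1]
Peg 2: []

After move 9 (1->2):
Peg 0: [6, 4, 2]
Peg 1: [5, 3]
Peg 2: [1]

After move 10 (2->1):
Peg 0: [6, 4, 2]
Peg 1: [5, 3, 1]
Peg 2: []

Answer: Peg 0: [6, 4, 2]
Peg 1: [5, 3, 1]
Peg 2: []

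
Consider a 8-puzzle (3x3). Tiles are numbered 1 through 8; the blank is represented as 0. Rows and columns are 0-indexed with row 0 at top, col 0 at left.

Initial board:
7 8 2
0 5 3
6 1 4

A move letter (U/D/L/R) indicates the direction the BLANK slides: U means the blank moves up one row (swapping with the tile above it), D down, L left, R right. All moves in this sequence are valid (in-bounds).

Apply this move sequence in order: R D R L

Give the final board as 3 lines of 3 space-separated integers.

Answer: 7 8 2
5 1 3
6 0 4

Derivation:
After move 1 (R):
7 8 2
5 0 3
6 1 4

After move 2 (D):
7 8 2
5 1 3
6 0 4

After move 3 (R):
7 8 2
5 1 3
6 4 0

After move 4 (L):
7 8 2
5 1 3
6 0 4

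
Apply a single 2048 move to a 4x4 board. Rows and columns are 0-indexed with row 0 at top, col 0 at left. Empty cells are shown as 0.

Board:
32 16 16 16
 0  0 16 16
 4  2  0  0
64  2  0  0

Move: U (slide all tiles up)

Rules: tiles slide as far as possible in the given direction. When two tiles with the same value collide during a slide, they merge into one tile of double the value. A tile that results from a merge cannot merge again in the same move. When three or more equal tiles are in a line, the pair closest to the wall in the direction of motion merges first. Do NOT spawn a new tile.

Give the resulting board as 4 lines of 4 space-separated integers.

Answer: 32 16 32 32
 4  4  0  0
64  0  0  0
 0  0  0  0

Derivation:
Slide up:
col 0: [32, 0, 4, 64] -> [32, 4, 64, 0]
col 1: [16, 0, 2, 2] -> [16, 4, 0, 0]
col 2: [16, 16, 0, 0] -> [32, 0, 0, 0]
col 3: [16, 16, 0, 0] -> [32, 0, 0, 0]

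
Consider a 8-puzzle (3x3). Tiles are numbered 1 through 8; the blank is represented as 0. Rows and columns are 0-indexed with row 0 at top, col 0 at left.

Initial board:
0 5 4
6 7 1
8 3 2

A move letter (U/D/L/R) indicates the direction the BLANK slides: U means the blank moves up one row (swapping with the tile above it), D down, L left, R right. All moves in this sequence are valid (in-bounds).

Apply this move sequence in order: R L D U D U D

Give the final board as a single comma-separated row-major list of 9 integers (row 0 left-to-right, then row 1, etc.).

Answer: 6, 5, 4, 0, 7, 1, 8, 3, 2

Derivation:
After move 1 (R):
5 0 4
6 7 1
8 3 2

After move 2 (L):
0 5 4
6 7 1
8 3 2

After move 3 (D):
6 5 4
0 7 1
8 3 2

After move 4 (U):
0 5 4
6 7 1
8 3 2

After move 5 (D):
6 5 4
0 7 1
8 3 2

After move 6 (U):
0 5 4
6 7 1
8 3 2

After move 7 (D):
6 5 4
0 7 1
8 3 2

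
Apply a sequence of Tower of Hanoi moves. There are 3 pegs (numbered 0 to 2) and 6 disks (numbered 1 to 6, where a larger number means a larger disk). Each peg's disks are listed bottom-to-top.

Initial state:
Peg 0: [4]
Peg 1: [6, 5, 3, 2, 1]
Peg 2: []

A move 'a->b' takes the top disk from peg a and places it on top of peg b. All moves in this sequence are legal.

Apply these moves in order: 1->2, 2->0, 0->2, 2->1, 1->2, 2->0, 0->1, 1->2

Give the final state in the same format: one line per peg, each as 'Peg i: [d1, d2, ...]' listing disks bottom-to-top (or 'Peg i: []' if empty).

Answer: Peg 0: [4]
Peg 1: [6, 5, 3, 2]
Peg 2: [1]

Derivation:
After move 1 (1->2):
Peg 0: [4]
Peg 1: [6, 5, 3, 2]
Peg 2: [1]

After move 2 (2->0):
Peg 0: [4, 1]
Peg 1: [6, 5, 3, 2]
Peg 2: []

After move 3 (0->2):
Peg 0: [4]
Peg 1: [6, 5, 3, 2]
Peg 2: [1]

After move 4 (2->1):
Peg 0: [4]
Peg 1: [6, 5, 3, 2, 1]
Peg 2: []

After move 5 (1->2):
Peg 0: [4]
Peg 1: [6, 5, 3, 2]
Peg 2: [1]

After move 6 (2->0):
Peg 0: [4, 1]
Peg 1: [6, 5, 3, 2]
Peg 2: []

After move 7 (0->1):
Peg 0: [4]
Peg 1: [6, 5, 3, 2, 1]
Peg 2: []

After move 8 (1->2):
Peg 0: [4]
Peg 1: [6, 5, 3, 2]
Peg 2: [1]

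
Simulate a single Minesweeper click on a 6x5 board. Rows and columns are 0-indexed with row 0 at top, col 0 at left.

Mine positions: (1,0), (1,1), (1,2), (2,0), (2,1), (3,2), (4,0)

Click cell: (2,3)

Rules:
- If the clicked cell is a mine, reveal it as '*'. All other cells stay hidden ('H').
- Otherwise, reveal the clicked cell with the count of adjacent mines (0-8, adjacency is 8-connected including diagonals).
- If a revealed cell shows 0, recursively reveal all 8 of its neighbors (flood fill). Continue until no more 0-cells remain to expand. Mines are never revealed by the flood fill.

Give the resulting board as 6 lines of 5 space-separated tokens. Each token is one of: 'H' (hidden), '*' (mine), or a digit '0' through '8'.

H H H H H
H H H H H
H H H 2 H
H H H H H
H H H H H
H H H H H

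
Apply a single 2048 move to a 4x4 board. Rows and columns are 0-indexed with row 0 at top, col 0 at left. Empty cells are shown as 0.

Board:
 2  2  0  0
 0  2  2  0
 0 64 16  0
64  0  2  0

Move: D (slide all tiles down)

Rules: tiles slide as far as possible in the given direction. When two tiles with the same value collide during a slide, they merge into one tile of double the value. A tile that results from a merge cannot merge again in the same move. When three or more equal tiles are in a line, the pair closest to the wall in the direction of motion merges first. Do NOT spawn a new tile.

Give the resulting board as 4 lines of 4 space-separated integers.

Answer:  0  0  0  0
 0  0  2  0
 2  4 16  0
64 64  2  0

Derivation:
Slide down:
col 0: [2, 0, 0, 64] -> [0, 0, 2, 64]
col 1: [2, 2, 64, 0] -> [0, 0, 4, 64]
col 2: [0, 2, 16, 2] -> [0, 2, 16, 2]
col 3: [0, 0, 0, 0] -> [0, 0, 0, 0]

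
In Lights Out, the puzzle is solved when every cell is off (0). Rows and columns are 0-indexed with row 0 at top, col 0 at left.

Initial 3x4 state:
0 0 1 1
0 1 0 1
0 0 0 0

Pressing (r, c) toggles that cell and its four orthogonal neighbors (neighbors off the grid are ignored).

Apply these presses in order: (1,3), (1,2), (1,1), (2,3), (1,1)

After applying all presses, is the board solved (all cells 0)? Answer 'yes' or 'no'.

Answer: yes

Derivation:
After press 1 at (1,3):
0 0 1 0
0 1 1 0
0 0 0 1

After press 2 at (1,2):
0 0 0 0
0 0 0 1
0 0 1 1

After press 3 at (1,1):
0 1 0 0
1 1 1 1
0 1 1 1

After press 4 at (2,3):
0 1 0 0
1 1 1 0
0 1 0 0

After press 5 at (1,1):
0 0 0 0
0 0 0 0
0 0 0 0

Lights still on: 0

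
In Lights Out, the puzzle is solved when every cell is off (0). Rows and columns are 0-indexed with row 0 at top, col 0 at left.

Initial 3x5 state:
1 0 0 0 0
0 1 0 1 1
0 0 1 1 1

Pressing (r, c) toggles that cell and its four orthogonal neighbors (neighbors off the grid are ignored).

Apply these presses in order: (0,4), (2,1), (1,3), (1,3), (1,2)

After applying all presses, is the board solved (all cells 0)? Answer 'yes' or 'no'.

After press 1 at (0,4):
1 0 0 1 1
0 1 0 1 0
0 0 1 1 1

After press 2 at (2,1):
1 0 0 1 1
0 0 0 1 0
1 1 0 1 1

After press 3 at (1,3):
1 0 0 0 1
0 0 1 0 1
1 1 0 0 1

After press 4 at (1,3):
1 0 0 1 1
0 0 0 1 0
1 1 0 1 1

After press 5 at (1,2):
1 0 1 1 1
0 1 1 0 0
1 1 1 1 1

Lights still on: 11

Answer: no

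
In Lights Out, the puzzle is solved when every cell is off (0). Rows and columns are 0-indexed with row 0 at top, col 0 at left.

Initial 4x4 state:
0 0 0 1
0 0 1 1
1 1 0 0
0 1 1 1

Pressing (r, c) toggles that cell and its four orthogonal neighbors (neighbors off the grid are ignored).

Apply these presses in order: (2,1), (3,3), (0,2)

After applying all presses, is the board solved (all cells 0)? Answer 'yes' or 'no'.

Answer: no

Derivation:
After press 1 at (2,1):
0 0 0 1
0 1 1 1
0 0 1 0
0 0 1 1

After press 2 at (3,3):
0 0 0 1
0 1 1 1
0 0 1 1
0 0 0 0

After press 3 at (0,2):
0 1 1 0
0 1 0 1
0 0 1 1
0 0 0 0

Lights still on: 6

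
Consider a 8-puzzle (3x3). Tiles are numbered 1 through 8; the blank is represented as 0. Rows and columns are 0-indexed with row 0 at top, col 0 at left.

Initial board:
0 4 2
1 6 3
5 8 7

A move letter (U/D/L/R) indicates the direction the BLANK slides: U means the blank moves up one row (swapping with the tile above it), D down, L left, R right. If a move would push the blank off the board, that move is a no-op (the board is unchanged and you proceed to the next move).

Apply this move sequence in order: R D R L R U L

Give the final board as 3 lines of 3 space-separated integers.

Answer: 4 0 6
1 3 2
5 8 7

Derivation:
After move 1 (R):
4 0 2
1 6 3
5 8 7

After move 2 (D):
4 6 2
1 0 3
5 8 7

After move 3 (R):
4 6 2
1 3 0
5 8 7

After move 4 (L):
4 6 2
1 0 3
5 8 7

After move 5 (R):
4 6 2
1 3 0
5 8 7

After move 6 (U):
4 6 0
1 3 2
5 8 7

After move 7 (L):
4 0 6
1 3 2
5 8 7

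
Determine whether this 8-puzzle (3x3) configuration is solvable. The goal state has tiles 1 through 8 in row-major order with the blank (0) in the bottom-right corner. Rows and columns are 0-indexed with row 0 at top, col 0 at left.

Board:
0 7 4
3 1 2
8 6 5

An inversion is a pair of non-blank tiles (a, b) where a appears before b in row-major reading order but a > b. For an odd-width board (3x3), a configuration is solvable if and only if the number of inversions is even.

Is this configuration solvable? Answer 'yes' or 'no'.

Answer: yes

Derivation:
Inversions (pairs i<j in row-major order where tile[i] > tile[j] > 0): 14
14 is even, so the puzzle is solvable.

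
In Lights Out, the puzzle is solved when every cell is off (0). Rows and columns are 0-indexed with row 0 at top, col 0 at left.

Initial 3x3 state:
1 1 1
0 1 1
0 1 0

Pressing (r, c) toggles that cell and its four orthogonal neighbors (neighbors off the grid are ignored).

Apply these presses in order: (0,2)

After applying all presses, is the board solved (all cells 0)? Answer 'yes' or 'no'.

After press 1 at (0,2):
1 0 0
0 1 0
0 1 0

Lights still on: 3

Answer: no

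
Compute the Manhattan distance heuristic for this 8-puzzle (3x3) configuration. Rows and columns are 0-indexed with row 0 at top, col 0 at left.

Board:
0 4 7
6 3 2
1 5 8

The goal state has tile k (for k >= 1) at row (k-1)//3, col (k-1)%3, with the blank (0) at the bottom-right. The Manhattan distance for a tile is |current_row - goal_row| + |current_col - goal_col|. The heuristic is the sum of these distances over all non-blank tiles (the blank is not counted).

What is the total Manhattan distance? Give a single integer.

Tile 4: (0,1)->(1,0) = 2
Tile 7: (0,2)->(2,0) = 4
Tile 6: (1,0)->(1,2) = 2
Tile 3: (1,1)->(0,2) = 2
Tile 2: (1,2)->(0,1) = 2
Tile 1: (2,0)->(0,0) = 2
Tile 5: (2,1)->(1,1) = 1
Tile 8: (2,2)->(2,1) = 1
Sum: 2 + 4 + 2 + 2 + 2 + 2 + 1 + 1 = 16

Answer: 16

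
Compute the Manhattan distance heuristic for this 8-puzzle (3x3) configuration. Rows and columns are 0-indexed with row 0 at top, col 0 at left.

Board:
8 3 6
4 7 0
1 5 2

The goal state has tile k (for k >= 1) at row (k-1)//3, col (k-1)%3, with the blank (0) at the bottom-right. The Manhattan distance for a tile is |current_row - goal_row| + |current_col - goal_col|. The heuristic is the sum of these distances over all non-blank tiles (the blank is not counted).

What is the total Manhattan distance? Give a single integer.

Answer: 13

Derivation:
Tile 8: (0,0)->(2,1) = 3
Tile 3: (0,1)->(0,2) = 1
Tile 6: (0,2)->(1,2) = 1
Tile 4: (1,0)->(1,0) = 0
Tile 7: (1,1)->(2,0) = 2
Tile 1: (2,0)->(0,0) = 2
Tile 5: (2,1)->(1,1) = 1
Tile 2: (2,2)->(0,1) = 3
Sum: 3 + 1 + 1 + 0 + 2 + 2 + 1 + 3 = 13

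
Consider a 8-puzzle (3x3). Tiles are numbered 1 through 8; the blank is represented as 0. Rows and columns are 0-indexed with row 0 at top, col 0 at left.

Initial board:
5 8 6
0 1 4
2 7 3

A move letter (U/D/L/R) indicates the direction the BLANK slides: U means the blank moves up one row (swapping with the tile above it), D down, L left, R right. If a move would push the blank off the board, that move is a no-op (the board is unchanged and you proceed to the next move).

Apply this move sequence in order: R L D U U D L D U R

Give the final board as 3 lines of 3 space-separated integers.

Answer: 5 8 6
1 0 4
2 7 3

Derivation:
After move 1 (R):
5 8 6
1 0 4
2 7 3

After move 2 (L):
5 8 6
0 1 4
2 7 3

After move 3 (D):
5 8 6
2 1 4
0 7 3

After move 4 (U):
5 8 6
0 1 4
2 7 3

After move 5 (U):
0 8 6
5 1 4
2 7 3

After move 6 (D):
5 8 6
0 1 4
2 7 3

After move 7 (L):
5 8 6
0 1 4
2 7 3

After move 8 (D):
5 8 6
2 1 4
0 7 3

After move 9 (U):
5 8 6
0 1 4
2 7 3

After move 10 (R):
5 8 6
1 0 4
2 7 3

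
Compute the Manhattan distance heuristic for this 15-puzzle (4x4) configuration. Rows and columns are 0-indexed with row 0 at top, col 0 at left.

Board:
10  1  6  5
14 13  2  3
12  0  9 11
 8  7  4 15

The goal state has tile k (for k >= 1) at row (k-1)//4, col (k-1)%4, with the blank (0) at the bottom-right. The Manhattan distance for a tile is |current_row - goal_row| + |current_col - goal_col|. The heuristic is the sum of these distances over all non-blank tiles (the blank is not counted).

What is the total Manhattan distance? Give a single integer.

Answer: 39

Derivation:
Tile 10: at (0,0), goal (2,1), distance |0-2|+|0-1| = 3
Tile 1: at (0,1), goal (0,0), distance |0-0|+|1-0| = 1
Tile 6: at (0,2), goal (1,1), distance |0-1|+|2-1| = 2
Tile 5: at (0,3), goal (1,0), distance |0-1|+|3-0| = 4
Tile 14: at (1,0), goal (3,1), distance |1-3|+|0-1| = 3
Tile 13: at (1,1), goal (3,0), distance |1-3|+|1-0| = 3
Tile 2: at (1,2), goal (0,1), distance |1-0|+|2-1| = 2
Tile 3: at (1,3), goal (0,2), distance |1-0|+|3-2| = 2
Tile 12: at (2,0), goal (2,3), distance |2-2|+|0-3| = 3
Tile 9: at (2,2), goal (2,0), distance |2-2|+|2-0| = 2
Tile 11: at (2,3), goal (2,2), distance |2-2|+|3-2| = 1
Tile 8: at (3,0), goal (1,3), distance |3-1|+|0-3| = 5
Tile 7: at (3,1), goal (1,2), distance |3-1|+|1-2| = 3
Tile 4: at (3,2), goal (0,3), distance |3-0|+|2-3| = 4
Tile 15: at (3,3), goal (3,2), distance |3-3|+|3-2| = 1
Sum: 3 + 1 + 2 + 4 + 3 + 3 + 2 + 2 + 3 + 2 + 1 + 5 + 3 + 4 + 1 = 39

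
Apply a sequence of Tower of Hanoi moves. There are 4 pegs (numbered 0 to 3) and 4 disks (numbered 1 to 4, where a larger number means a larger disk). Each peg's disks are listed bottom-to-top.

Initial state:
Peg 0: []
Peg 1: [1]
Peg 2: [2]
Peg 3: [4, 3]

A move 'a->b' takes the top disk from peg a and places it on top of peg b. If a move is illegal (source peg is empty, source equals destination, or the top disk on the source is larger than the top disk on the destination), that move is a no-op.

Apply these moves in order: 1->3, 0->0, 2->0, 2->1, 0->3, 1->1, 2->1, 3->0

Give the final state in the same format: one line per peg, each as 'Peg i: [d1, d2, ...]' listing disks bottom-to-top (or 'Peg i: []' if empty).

After move 1 (1->3):
Peg 0: []
Peg 1: []
Peg 2: [2]
Peg 3: [4, 3, 1]

After move 2 (0->0):
Peg 0: []
Peg 1: []
Peg 2: [2]
Peg 3: [4, 3, 1]

After move 3 (2->0):
Peg 0: [2]
Peg 1: []
Peg 2: []
Peg 3: [4, 3, 1]

After move 4 (2->1):
Peg 0: [2]
Peg 1: []
Peg 2: []
Peg 3: [4, 3, 1]

After move 5 (0->3):
Peg 0: [2]
Peg 1: []
Peg 2: []
Peg 3: [4, 3, 1]

After move 6 (1->1):
Peg 0: [2]
Peg 1: []
Peg 2: []
Peg 3: [4, 3, 1]

After move 7 (2->1):
Peg 0: [2]
Peg 1: []
Peg 2: []
Peg 3: [4, 3, 1]

After move 8 (3->0):
Peg 0: [2, 1]
Peg 1: []
Peg 2: []
Peg 3: [4, 3]

Answer: Peg 0: [2, 1]
Peg 1: []
Peg 2: []
Peg 3: [4, 3]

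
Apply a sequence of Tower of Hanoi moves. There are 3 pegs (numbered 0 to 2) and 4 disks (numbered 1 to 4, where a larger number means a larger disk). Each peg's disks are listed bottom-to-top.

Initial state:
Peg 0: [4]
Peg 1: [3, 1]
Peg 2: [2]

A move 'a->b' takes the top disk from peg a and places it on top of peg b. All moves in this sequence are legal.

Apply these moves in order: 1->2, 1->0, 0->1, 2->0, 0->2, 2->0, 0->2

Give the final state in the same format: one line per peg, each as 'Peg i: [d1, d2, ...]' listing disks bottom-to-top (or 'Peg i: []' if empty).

Answer: Peg 0: [4]
Peg 1: [3]
Peg 2: [2, 1]

Derivation:
After move 1 (1->2):
Peg 0: [4]
Peg 1: [3]
Peg 2: [2, 1]

After move 2 (1->0):
Peg 0: [4, 3]
Peg 1: []
Peg 2: [2, 1]

After move 3 (0->1):
Peg 0: [4]
Peg 1: [3]
Peg 2: [2, 1]

After move 4 (2->0):
Peg 0: [4, 1]
Peg 1: [3]
Peg 2: [2]

After move 5 (0->2):
Peg 0: [4]
Peg 1: [3]
Peg 2: [2, 1]

After move 6 (2->0):
Peg 0: [4, 1]
Peg 1: [3]
Peg 2: [2]

After move 7 (0->2):
Peg 0: [4]
Peg 1: [3]
Peg 2: [2, 1]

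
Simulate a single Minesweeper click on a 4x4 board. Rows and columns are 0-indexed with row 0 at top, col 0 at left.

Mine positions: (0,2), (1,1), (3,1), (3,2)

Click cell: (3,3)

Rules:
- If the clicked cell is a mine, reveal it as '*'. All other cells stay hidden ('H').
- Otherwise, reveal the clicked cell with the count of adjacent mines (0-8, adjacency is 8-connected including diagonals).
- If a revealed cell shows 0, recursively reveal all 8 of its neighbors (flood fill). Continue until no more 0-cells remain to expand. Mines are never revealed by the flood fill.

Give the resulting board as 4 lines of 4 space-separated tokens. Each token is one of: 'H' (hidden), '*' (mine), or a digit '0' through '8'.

H H H H
H H H H
H H H H
H H H 1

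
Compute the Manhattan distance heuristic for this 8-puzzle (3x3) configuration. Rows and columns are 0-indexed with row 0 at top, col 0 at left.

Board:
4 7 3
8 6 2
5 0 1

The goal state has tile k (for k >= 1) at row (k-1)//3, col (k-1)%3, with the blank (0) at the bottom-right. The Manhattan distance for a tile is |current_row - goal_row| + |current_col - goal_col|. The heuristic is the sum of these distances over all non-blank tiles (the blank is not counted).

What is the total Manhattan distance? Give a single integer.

Answer: 15

Derivation:
Tile 4: (0,0)->(1,0) = 1
Tile 7: (0,1)->(2,0) = 3
Tile 3: (0,2)->(0,2) = 0
Tile 8: (1,0)->(2,1) = 2
Tile 6: (1,1)->(1,2) = 1
Tile 2: (1,2)->(0,1) = 2
Tile 5: (2,0)->(1,1) = 2
Tile 1: (2,2)->(0,0) = 4
Sum: 1 + 3 + 0 + 2 + 1 + 2 + 2 + 4 = 15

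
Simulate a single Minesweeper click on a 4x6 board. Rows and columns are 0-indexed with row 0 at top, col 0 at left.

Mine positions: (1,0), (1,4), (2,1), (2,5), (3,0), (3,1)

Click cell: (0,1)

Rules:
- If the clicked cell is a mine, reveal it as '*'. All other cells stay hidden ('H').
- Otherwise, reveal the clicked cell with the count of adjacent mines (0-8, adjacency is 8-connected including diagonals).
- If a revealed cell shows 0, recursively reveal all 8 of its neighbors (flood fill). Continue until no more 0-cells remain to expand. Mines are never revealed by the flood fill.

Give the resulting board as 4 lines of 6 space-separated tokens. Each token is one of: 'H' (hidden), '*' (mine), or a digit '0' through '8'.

H 1 H H H H
H H H H H H
H H H H H H
H H H H H H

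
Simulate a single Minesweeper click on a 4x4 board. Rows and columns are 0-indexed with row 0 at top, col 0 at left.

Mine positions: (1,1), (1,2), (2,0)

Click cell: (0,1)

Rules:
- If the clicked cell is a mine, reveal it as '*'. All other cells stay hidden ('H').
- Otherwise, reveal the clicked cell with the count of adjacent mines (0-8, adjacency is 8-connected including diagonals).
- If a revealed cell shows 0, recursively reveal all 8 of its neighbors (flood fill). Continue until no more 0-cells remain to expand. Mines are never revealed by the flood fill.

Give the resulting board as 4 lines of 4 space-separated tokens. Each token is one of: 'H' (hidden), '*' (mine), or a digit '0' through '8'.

H 2 H H
H H H H
H H H H
H H H H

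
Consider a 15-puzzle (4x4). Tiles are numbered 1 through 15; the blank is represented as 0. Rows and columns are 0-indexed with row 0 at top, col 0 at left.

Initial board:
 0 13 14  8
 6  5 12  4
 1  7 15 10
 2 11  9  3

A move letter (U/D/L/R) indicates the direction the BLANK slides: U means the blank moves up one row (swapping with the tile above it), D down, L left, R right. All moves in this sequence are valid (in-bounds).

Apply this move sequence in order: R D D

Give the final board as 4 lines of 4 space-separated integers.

Answer: 13  5 14  8
 6  7 12  4
 1  0 15 10
 2 11  9  3

Derivation:
After move 1 (R):
13  0 14  8
 6  5 12  4
 1  7 15 10
 2 11  9  3

After move 2 (D):
13  5 14  8
 6  0 12  4
 1  7 15 10
 2 11  9  3

After move 3 (D):
13  5 14  8
 6  7 12  4
 1  0 15 10
 2 11  9  3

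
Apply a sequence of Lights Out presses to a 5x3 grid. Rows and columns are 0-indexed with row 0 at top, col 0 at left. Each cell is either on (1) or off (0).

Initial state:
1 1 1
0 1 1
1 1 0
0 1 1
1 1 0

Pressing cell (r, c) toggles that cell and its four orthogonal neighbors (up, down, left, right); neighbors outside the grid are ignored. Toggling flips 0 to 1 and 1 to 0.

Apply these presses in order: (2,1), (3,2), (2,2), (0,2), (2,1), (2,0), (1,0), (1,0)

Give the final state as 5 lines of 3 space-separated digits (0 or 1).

Answer: 1 0 0
1 1 1
0 1 0
1 0 1
1 1 1

Derivation:
After press 1 at (2,1):
1 1 1
0 0 1
0 0 1
0 0 1
1 1 0

After press 2 at (3,2):
1 1 1
0 0 1
0 0 0
0 1 0
1 1 1

After press 3 at (2,2):
1 1 1
0 0 0
0 1 1
0 1 1
1 1 1

After press 4 at (0,2):
1 0 0
0 0 1
0 1 1
0 1 1
1 1 1

After press 5 at (2,1):
1 0 0
0 1 1
1 0 0
0 0 1
1 1 1

After press 6 at (2,0):
1 0 0
1 1 1
0 1 0
1 0 1
1 1 1

After press 7 at (1,0):
0 0 0
0 0 1
1 1 0
1 0 1
1 1 1

After press 8 at (1,0):
1 0 0
1 1 1
0 1 0
1 0 1
1 1 1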